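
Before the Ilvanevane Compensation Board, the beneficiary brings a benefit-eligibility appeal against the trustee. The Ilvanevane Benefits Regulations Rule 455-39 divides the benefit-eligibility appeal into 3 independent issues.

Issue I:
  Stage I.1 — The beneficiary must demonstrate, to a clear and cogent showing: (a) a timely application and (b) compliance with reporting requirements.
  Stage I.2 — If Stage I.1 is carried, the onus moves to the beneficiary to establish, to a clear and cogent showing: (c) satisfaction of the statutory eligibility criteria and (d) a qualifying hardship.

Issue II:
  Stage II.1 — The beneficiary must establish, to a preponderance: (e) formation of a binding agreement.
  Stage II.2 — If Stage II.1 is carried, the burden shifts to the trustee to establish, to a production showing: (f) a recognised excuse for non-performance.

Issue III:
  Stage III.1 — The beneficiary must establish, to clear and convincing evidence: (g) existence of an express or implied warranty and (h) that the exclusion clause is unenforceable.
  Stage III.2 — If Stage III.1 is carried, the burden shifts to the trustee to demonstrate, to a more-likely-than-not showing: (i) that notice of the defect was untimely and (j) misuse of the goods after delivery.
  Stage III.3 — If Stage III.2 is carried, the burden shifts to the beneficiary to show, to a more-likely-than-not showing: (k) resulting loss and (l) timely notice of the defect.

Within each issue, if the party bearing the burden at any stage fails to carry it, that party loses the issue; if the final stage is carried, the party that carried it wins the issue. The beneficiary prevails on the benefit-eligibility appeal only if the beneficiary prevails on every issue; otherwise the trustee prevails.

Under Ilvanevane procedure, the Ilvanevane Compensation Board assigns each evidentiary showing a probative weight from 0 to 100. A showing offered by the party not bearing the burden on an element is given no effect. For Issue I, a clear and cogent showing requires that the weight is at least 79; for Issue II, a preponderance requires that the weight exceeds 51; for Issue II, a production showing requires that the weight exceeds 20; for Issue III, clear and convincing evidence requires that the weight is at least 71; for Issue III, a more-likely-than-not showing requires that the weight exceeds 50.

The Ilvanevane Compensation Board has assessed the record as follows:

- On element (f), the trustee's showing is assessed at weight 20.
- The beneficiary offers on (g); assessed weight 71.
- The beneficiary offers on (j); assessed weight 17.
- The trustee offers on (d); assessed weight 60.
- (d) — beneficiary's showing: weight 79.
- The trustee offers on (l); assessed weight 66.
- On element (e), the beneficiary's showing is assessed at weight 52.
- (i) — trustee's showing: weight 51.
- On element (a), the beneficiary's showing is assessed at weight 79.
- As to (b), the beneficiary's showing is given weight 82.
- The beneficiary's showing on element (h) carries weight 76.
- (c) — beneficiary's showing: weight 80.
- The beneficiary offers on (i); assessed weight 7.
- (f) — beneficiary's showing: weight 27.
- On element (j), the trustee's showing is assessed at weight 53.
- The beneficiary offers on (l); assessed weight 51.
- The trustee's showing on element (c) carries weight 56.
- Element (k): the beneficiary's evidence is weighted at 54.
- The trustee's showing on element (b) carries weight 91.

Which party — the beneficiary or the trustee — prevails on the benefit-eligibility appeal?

— Issue I —
Stage I.1 (beneficiary, a clear and cogent showing, weight is at least 79): (a) 79 ≥ 79 — meets; (b) 82 (trustee's 91 disregarded) ≥ 79 — meets.
  Stage I.1 carried; the burden remains with the beneficiary.
Stage I.2 (beneficiary, a clear and cogent showing, weight is at least 79): (c) 80 (trustee's 56 disregarded) ≥ 79 — meets; (d) 79 (trustee's 60 disregarded) ≥ 79 — meets.
  Stage I.2 carried; the final stage is satisfied.
Every stage carried; the beneficiary prevails on this issue.
— Issue II —
At Stage II.1 the beneficiary must meet a preponderance (weight exceeds 51): on (e) the weight is 52, > 51, so (e) meets the standard.
  Stage II.1 is satisfied; the onus moves to the trustee.
At Stage II.2 the trustee must meet a production showing (weight exceeds 20): on (f) the weight is 20 (the beneficiary's 27 is given no effect), ≤ 20, so (f) does not meet the standard.
  Stage II.2 not carried; the trustee fails its burden.
The beneficiary prevails on this issue.
— Issue III —
Stage III.1 — burden on beneficiary; standard: clear and convincing evidence (weight is at least 71).
    (g): 71 ≥ 71 [met]
    (h): 76 ≥ 71 [met]
  All elements met. The burden passes to the trustee.
Stage III.2 — burden on trustee; standard: a more-likely-than-not showing (weight exceeds 50).
    (i): 51 (beneficiary's 7 disregarded) > 50 [met]
    (j): 53 (beneficiary's 17 disregarded) > 50 [met]
  Stage III.2 carried; the burden shifts to the beneficiary.
Stage III.3 — burden on beneficiary; standard: a more-likely-than-not showing (weight exceeds 50).
    (k): 54 > 50 [met]
    (l): 51 (trustee's 66 disregarded) > 50 [met]
  All elements met at the final stage.
All stages carried — the beneficiary prevails on this issue.
Per-issue: Issue I → beneficiary; Issue II → beneficiary; Issue III → beneficiary. The beneficiary must prevail on every issue; overall, the beneficiary prevails.

beneficiary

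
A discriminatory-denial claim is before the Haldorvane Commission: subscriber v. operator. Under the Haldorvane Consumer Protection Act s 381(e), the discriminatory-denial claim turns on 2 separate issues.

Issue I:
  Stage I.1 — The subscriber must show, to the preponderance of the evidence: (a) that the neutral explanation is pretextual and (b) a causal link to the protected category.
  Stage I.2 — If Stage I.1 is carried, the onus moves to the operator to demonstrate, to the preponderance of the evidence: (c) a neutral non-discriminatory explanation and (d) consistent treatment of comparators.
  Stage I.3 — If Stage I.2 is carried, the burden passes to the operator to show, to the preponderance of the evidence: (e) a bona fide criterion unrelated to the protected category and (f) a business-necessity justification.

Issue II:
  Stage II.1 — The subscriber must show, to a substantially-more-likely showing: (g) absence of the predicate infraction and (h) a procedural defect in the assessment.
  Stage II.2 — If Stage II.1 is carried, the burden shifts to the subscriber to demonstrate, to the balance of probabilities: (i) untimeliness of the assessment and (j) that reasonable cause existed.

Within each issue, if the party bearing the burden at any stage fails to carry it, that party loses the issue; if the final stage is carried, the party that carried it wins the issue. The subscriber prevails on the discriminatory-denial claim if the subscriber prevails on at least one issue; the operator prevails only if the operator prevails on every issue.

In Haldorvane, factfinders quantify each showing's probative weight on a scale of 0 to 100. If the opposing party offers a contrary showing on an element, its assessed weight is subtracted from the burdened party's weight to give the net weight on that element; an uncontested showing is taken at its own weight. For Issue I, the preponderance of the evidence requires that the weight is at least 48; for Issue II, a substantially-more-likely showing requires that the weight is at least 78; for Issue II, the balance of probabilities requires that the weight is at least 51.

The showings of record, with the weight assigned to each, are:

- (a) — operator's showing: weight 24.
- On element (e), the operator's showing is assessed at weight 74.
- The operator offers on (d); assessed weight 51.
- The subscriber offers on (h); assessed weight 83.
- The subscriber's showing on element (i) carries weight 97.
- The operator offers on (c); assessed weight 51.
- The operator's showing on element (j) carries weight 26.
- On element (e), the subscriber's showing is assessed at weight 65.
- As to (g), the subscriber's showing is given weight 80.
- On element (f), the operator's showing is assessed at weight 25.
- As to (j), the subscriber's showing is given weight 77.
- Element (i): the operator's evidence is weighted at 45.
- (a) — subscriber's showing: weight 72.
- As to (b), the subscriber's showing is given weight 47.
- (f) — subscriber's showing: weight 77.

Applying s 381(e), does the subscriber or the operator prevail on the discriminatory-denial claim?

subscriber

— Issue I —
At Stage I.1 the subscriber must meet the preponderance of the evidence (weight is at least 48): on (a) the weight is 72 less the opposing 24 gives net 48, ≥ 48, so (a) meets the standard; on (b) the weight is 47, < 48, so (b) does not meet the standard.
  The subscriber does not carry Stage I.1.
The operator prevails on this issue.
— Issue II —
Stage II.1 — burden on subscriber; standard: a substantially-more-likely showing (weight is at least 78).
    (g): 80 ≥ 78 [met]
    (h): 83 ≥ 78 [met]
  Stage II.1 carried; the burden remains with the subscriber.
Stage II.2 — burden on subscriber; standard: the balance of probabilities (weight is at least 51).
    (i): 97 − 45 = 52 ≥ 51 [met]
    (j): 77 − 26 = 51 ≥ 51 [met]
  Stage II.2 carried; the final stage is satisfied.
Every stage carried; the subscriber prevails on this issue.
Per-issue: Issue I → operator; Issue II → subscriber. The subscriber must prevail on at least one issue; overall, the subscriber prevails.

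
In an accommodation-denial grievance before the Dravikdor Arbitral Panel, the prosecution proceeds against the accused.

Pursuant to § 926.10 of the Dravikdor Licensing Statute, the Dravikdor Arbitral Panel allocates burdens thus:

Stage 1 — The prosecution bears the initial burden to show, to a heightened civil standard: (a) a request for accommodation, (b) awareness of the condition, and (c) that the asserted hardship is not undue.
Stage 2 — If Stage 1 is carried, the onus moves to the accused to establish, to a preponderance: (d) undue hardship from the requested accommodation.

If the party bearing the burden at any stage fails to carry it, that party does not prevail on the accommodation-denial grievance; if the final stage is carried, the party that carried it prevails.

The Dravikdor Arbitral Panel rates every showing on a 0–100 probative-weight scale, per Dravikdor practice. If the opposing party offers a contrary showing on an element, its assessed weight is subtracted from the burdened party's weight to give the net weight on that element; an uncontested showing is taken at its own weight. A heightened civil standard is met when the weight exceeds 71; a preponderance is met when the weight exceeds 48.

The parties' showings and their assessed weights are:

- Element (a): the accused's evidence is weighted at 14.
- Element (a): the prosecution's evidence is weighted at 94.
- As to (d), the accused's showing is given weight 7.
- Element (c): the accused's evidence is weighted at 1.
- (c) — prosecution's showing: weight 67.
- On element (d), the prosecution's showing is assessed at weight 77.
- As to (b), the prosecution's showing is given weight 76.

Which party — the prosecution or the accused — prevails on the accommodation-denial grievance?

Stage 1 (prosecution, a heightened civil standard, weight exceeds 71): (a) net 94−14=80 > 71 — meets; (b) 76 > 71 — meets; (c) net 67−1=66 ≤ 71 — fails.
  The prosecution does not carry Stage 1.
So the accused prevails.

accused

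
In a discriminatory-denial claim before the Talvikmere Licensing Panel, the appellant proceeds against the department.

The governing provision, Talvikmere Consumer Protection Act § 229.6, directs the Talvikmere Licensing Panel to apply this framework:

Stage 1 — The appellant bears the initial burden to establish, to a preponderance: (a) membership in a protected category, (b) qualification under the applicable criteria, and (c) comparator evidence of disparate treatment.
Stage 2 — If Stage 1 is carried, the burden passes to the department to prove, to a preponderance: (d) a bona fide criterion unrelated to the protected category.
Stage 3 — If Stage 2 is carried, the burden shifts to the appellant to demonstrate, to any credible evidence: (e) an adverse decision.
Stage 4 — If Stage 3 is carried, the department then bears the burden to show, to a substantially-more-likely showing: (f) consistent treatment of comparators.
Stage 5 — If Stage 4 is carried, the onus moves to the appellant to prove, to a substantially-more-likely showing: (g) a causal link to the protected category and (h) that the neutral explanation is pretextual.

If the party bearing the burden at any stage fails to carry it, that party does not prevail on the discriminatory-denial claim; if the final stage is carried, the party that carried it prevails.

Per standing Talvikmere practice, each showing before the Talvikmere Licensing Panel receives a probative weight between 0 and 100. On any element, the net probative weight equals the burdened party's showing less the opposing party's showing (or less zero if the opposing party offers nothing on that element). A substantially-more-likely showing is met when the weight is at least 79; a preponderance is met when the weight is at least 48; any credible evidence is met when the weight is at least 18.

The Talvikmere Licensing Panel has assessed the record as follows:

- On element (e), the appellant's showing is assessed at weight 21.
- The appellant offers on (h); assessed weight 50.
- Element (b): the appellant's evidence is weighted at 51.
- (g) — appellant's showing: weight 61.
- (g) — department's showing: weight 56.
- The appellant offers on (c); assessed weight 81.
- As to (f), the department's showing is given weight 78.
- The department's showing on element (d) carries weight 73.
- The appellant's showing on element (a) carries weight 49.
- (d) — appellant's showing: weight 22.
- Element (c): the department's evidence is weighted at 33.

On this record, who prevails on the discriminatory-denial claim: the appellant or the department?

At Stage 1 the appellant must meet a preponderance (weight is at least 48): on (a) the weight is 49, which does reach 48, so (a) meets the standard; on (b) the weight is 51, which does reach 48, so (b) meets the standard; on (c) the weight is 81 less the opposing 33 gives net 48, ≥ 48, so (c) meets the standard.
  All elements met. The burden passes to the department.
At Stage 2 the department must meet a preponderance (weight is at least 48): on (d) the weight is 73 less the opposing 22 gives net 51, ≥ 48, so (d) meets the standard.
  Stage 2 carried; the burden shifts to the appellant.
At Stage 3 the appellant must meet any credible evidence (weight is at least 18): on (e) the weight is 21, ≥ 18, so (e) meets the standard.
  The appellant carries Stage 3; the department now bears the burden.
At Stage 4 the department must meet a substantially-more-likely showing (weight is at least 79): on (f) the weight is 78, < 79, so (f) does not meet the standard.
  Not every element is met, so the department fails to carry Stage 4.
The appellant prevails.

appellant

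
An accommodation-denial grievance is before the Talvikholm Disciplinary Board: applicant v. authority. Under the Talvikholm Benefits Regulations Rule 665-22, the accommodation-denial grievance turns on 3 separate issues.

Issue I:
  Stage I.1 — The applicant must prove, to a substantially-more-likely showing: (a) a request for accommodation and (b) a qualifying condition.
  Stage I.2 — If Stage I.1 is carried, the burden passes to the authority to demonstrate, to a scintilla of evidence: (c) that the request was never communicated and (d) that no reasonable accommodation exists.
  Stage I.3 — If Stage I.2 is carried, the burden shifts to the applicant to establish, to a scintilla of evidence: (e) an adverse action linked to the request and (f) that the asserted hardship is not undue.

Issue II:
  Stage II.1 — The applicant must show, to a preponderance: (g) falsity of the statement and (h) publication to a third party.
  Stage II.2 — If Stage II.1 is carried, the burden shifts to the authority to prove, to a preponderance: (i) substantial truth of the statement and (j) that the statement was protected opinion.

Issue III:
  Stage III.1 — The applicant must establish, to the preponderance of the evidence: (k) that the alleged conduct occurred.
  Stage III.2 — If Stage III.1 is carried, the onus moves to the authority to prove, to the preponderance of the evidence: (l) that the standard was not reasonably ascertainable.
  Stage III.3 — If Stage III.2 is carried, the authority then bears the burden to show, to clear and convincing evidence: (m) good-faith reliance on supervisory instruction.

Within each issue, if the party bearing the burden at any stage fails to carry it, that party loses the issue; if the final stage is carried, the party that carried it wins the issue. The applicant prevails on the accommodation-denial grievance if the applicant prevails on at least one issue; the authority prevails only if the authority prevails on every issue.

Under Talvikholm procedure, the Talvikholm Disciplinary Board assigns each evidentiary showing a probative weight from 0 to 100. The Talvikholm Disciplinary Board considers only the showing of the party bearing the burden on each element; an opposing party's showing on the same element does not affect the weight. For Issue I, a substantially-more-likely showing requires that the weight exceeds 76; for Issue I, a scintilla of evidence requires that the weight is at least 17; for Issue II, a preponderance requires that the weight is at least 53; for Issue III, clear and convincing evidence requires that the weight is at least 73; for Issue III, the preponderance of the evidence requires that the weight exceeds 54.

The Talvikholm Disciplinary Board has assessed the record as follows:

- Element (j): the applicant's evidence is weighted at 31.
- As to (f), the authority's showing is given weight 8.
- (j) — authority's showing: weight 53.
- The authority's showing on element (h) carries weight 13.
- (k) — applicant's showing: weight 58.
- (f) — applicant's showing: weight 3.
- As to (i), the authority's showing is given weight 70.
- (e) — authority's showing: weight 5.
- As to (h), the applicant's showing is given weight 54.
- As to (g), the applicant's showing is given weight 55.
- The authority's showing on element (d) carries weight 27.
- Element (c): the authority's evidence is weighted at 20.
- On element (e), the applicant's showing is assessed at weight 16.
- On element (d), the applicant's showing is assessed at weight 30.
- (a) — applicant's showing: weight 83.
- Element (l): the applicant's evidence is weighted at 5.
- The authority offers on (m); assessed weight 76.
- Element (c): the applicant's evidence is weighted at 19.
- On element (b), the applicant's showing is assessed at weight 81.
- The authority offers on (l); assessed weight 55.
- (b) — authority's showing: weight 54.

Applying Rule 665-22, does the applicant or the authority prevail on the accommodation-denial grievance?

authority

— Issue I —
Stage I.1 — burden on applicant; standard: a substantially-more-likely showing (weight exceeds 76).
    (a): 83 > 76 [met]
    (b): 81 (authority's 54 disregarded) > 76 [met]
  Stage I.1 is satisfied; the onus moves to the authority.
Stage I.2 — burden on authority; standard: a scintilla of evidence (weight is at least 17).
    (c): 20 (applicant's 19 disregarded) ≥ 17 [met]
    (d): 27 (applicant's 30 disregarded) ≥ 17 [met]
  Stage I.2 carried; the burden shifts to the applicant.
Stage I.3 — burden on applicant; standard: a scintilla of evidence (weight is at least 17).
    (e): 16 (authority's 5 disregarded) < 17 [not met]
    (f): 3 (authority's 8 disregarded) < 17 [not met]
  Not every element is met, so the applicant fails to carry Stage I.3.
So the authority prevails on this issue.
— Issue II —
Stage II.1 — burden on applicant; standard: a preponderance (weight is at least 53).
    (g): 55 ≥ 53 [met]
    (h): 54 (authority's 13 disregarded) ≥ 53 [met]
  All elements met. The burden passes to the authority.
Stage II.2 — burden on authority; standard: a preponderance (weight is at least 53).
    (i): 70 ≥ 53 [met]
    (j): 53 (applicant's 31 disregarded) ≥ 53 [met]
  Stage II.2 carried; the final stage is satisfied.
With every stage satisfied, the authority prevails on this issue.
— Issue III —
Stage III.1 — burden on applicant; standard: the preponderance of the evidence (weight exceeds 54).
    (k): 58 > 54 [met]
  All elements met. The burden passes to the authority.
Stage III.2 — burden on authority; standard: the preponderance of the evidence (weight exceeds 54).
    (l): 55 (applicant's 5 disregarded) > 54 [met]
  Stage III.2 carried; the burden remains with the authority.
Stage III.3 — burden on authority; standard: clear and convincing evidence (weight is at least 73).
    (m): 76 ≥ 73 [met]
  The authority carries the last stage.
With every stage satisfied, the authority prevails on this issue.
Per-issue: Issue I → authority; Issue II → authority; Issue III → authority. The applicant must prevail on at least one issue; overall, the authority prevails.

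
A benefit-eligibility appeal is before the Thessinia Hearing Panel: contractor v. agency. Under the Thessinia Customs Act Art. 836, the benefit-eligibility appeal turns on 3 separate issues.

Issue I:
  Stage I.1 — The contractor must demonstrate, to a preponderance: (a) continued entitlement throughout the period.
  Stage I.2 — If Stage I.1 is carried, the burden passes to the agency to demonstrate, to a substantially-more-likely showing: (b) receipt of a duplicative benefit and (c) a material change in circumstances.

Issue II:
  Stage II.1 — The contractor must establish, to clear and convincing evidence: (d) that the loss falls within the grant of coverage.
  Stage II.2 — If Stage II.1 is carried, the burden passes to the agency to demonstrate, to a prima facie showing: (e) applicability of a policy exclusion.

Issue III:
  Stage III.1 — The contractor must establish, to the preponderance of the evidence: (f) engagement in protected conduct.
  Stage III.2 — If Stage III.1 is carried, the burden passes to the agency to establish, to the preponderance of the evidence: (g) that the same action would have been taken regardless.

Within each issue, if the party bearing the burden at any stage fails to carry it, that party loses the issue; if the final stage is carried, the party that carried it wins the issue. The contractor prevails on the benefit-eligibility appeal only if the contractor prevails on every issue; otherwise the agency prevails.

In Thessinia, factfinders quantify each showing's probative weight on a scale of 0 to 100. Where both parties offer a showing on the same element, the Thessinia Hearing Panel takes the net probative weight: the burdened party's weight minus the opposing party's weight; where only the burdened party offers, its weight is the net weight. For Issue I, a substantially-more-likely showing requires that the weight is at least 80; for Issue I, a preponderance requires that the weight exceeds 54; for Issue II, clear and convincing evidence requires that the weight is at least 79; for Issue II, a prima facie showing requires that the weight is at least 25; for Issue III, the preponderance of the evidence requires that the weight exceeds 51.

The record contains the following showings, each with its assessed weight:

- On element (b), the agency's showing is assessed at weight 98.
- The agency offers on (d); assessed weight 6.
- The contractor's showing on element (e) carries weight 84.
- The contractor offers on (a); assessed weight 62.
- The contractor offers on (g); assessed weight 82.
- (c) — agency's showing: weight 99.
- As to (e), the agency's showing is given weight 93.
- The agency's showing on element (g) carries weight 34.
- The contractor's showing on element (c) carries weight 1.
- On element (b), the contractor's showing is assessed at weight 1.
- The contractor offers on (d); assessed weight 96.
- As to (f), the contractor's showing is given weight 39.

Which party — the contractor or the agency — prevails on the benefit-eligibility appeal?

agency

— Issue I —
Stage I.1 — burden on contractor; standard: a preponderance (weight exceeds 54).
    (a): 62 > 54 [met]
  Stage I.1 is satisfied; the onus moves to the agency.
Stage I.2 — burden on agency; standard: a substantially-more-likely showing (weight is at least 80).
    (b): 98 − 1 = 97 ≥ 80 [met]
    (c): 99 − 1 = 98 ≥ 80 [met]
  The agency carries the last stage.
With every stage satisfied, the agency prevails on this issue.
— Issue II —
At Stage II.1 the contractor must meet clear and convincing evidence (weight is at least 79): on (d) the weight is 96 less the opposing 6 gives net 90, which does reach 79, so (d) meets the standard.
  Stage II.1 is satisfied; the onus moves to the agency.
At Stage II.2 the agency must meet a prima facie showing (weight is at least 25): on (e) the weight is 93 less the opposing 84 gives net 9, which does not reach 25, so (e) does not meet the standard.
  Not every element is met, so the agency fails to carry Stage II.2.
The contractor prevails on this issue.
— Issue III —
At Stage III.1 the contractor must meet the preponderance of the evidence (weight exceeds 51): on (f) the weight is 39, ≤ 51, so (f) does not meet the standard.
  The contractor does not carry Stage III.1.
So the agency prevails on this issue.
Per-issue: Issue I → agency; Issue II → contractor; Issue III → agency. The contractor must prevail on every issue; overall, the agency prevails.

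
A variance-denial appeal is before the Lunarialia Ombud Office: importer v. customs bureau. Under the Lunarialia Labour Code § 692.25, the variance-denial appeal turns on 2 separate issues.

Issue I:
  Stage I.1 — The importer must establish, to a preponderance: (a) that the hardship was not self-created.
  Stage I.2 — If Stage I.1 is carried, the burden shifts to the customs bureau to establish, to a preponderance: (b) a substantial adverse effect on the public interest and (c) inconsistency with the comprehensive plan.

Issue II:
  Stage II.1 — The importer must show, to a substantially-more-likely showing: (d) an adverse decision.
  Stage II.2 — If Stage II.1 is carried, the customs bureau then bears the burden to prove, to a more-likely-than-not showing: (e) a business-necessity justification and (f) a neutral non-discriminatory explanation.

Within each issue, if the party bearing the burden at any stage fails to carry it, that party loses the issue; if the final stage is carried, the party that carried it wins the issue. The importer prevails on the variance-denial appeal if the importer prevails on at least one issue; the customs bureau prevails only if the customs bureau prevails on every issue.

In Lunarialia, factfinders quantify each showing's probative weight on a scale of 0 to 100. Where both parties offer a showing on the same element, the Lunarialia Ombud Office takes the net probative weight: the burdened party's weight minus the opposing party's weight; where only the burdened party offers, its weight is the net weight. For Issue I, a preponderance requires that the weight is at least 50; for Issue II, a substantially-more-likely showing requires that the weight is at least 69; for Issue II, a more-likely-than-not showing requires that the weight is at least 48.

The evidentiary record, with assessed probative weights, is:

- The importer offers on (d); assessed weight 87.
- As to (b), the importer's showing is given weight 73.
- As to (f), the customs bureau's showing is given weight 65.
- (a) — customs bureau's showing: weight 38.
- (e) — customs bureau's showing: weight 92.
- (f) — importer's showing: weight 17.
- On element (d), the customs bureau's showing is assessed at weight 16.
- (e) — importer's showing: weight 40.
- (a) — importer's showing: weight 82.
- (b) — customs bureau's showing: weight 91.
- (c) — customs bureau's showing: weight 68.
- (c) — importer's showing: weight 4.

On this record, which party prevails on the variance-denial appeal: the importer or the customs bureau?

— Issue I —
Stage I.1 (importer, a preponderance, weight is at least 50): (a) net 82−38=44 < 50 — fails.
  Not every element is met, so the importer fails to carry Stage I.1.
The customs bureau prevails on this issue.
— Issue II —
Stage II.1 — burden on importer; standard: a substantially-more-likely showing (weight is at least 69).
    (d): 87 − 16 = 71 ≥ 69 [met]
  Stage II.1 carried; the burden shifts to the customs bureau.
Stage II.2 — burden on customs bureau; standard: a more-likely-than-not showing (weight is at least 48).
    (e): 92 − 40 = 52 ≥ 48 [met]
    (f): 65 − 17 = 48 ≥ 48 [met]
  All elements met at the final stage.
All stages carried — the customs bureau prevails on this issue.
Per-issue: Issue I → customs bureau; Issue II → customs bureau. The importer must prevail on at least one issue; overall, the customs bureau prevails.

customs bureau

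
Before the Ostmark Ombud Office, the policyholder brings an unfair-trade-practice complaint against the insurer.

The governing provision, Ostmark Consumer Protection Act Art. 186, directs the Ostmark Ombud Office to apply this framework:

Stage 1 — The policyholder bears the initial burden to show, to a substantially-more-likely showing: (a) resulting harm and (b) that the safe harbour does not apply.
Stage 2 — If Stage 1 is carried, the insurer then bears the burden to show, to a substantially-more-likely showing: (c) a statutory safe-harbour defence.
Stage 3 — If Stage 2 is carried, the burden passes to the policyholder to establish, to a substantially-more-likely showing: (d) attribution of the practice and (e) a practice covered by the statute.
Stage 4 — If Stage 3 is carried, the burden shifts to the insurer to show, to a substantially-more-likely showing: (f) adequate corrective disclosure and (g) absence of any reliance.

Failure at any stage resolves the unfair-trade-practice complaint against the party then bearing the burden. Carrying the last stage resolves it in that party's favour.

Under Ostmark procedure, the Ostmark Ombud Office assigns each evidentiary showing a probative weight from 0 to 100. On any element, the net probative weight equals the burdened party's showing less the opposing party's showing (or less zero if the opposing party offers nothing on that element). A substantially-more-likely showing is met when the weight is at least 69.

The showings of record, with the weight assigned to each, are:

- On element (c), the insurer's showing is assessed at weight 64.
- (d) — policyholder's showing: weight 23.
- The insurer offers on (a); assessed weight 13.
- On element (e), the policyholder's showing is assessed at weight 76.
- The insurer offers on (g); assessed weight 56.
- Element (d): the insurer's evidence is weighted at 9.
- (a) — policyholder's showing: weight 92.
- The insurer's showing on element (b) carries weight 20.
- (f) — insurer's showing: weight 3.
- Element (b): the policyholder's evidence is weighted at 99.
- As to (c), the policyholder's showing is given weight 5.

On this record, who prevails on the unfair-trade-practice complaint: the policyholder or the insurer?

Stage 1 (policyholder, a substantially-more-likely showing, weight is at least 69): (a) net 92−13=79 ≥ 69 — meets; (b) net 99−20=79 ≥ 69 — meets.
  Stage 1 is satisfied; the onus moves to the insurer.
Stage 2 (insurer, a substantially-more-likely showing, weight is at least 69): (c) net 64−5=59 < 69 — fails.
  The insurer does not carry Stage 2.
The analysis ends at Stage 2; the policyholder prevails.

policyholder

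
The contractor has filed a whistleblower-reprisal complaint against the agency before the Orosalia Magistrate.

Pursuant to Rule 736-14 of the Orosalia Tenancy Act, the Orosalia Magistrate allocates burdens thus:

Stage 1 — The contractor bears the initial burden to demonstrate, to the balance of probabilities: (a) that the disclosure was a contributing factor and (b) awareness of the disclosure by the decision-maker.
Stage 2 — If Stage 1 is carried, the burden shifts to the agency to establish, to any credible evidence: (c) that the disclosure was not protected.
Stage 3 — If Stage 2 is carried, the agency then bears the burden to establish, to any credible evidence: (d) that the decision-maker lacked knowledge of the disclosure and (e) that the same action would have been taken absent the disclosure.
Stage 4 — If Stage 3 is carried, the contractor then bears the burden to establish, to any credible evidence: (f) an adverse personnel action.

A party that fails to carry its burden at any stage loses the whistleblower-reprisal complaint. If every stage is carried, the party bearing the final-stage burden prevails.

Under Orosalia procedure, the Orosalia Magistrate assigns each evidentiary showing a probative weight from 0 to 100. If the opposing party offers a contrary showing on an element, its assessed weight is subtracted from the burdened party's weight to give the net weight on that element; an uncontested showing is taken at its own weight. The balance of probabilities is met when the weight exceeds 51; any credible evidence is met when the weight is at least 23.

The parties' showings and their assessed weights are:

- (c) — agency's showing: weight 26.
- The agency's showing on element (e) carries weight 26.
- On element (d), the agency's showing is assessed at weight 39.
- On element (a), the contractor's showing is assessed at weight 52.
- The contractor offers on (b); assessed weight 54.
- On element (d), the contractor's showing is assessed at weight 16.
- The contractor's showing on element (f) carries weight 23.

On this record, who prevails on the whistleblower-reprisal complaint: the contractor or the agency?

contractor

Stage 1 — burden on contractor; standard: the balance of probabilities (weight exceeds 51).
    (a): 52 > 51 [met]
    (b): 54 > 51 [met]
  Stage 1 is satisfied; the onus moves to the agency.
Stage 2 — burden on agency; standard: any credible evidence (weight is at least 23).
    (c): 26 ≥ 23 [met]
  Stage 2 is satisfied; the agency continues to bear the burden.
Stage 3 — burden on agency; standard: any credible evidence (weight is at least 23).
    (d): 39 − 16 = 23 ≥ 23 [met]
    (e): 26 ≥ 23 [met]
  Stage 3 is satisfied; the onus moves to the contractor.
Stage 4 — burden on contractor; standard: any credible evidence (weight is at least 23).
    (f): 23 ≥ 23 [met]
  The contractor carries the last stage.
Every stage carried; the contractor prevails.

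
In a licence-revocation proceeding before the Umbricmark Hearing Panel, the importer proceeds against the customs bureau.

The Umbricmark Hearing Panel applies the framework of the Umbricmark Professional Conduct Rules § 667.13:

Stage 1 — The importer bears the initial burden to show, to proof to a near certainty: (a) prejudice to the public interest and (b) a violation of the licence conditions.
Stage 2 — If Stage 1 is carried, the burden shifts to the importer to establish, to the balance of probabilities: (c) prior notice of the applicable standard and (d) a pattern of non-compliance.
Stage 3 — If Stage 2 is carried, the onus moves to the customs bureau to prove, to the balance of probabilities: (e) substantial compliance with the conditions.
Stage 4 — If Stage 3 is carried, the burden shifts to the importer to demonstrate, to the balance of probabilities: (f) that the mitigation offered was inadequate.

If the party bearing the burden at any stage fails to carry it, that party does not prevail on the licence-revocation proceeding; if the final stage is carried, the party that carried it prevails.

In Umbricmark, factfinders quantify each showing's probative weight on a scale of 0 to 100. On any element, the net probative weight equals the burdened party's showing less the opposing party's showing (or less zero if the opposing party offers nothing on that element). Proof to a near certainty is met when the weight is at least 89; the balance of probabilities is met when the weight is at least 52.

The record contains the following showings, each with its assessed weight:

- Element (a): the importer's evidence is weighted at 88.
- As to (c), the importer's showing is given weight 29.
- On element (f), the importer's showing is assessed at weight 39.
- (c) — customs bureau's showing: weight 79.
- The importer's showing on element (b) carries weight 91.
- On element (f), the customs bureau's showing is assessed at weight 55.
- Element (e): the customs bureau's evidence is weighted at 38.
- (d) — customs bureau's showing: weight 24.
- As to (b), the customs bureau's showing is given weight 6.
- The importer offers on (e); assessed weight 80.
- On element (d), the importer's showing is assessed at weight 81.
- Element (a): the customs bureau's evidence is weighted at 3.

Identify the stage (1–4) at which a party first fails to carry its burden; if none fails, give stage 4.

stage 1

Stage 1 (importer, proof to a near certainty, weight is at least 89): (a) net 88−3=85 < 89 — fails; (b) net 91−6=85 < 89 — fails.
  Not every element is met, so the importer fails to carry Stage 1.
The customs bureau prevails.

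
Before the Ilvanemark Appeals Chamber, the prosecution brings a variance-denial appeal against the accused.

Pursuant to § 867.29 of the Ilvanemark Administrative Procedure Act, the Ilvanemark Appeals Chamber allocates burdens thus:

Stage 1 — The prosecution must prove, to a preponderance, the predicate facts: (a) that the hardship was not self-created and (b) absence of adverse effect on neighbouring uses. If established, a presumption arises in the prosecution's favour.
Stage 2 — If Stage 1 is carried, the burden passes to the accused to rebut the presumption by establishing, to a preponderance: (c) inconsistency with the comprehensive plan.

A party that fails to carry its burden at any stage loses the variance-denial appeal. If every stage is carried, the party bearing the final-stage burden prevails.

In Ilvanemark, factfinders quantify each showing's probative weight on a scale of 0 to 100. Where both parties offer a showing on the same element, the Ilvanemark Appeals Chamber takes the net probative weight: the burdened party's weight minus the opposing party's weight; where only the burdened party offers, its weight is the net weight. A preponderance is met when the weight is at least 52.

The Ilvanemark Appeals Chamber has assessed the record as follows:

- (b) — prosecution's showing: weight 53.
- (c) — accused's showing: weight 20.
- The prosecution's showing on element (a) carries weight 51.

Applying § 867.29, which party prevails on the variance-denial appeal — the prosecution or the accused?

At Stage 1 the prosecution must meet a preponderance (weight is at least 52): on (a) the weight is 51, which does not reach 52, so (a) does not meet the standard; on (b) the weight is 53, which does reach 52, so (b) meets the standard.
  Stage 1 not carried; the prosecution fails its burden.
So the accused prevails.

accused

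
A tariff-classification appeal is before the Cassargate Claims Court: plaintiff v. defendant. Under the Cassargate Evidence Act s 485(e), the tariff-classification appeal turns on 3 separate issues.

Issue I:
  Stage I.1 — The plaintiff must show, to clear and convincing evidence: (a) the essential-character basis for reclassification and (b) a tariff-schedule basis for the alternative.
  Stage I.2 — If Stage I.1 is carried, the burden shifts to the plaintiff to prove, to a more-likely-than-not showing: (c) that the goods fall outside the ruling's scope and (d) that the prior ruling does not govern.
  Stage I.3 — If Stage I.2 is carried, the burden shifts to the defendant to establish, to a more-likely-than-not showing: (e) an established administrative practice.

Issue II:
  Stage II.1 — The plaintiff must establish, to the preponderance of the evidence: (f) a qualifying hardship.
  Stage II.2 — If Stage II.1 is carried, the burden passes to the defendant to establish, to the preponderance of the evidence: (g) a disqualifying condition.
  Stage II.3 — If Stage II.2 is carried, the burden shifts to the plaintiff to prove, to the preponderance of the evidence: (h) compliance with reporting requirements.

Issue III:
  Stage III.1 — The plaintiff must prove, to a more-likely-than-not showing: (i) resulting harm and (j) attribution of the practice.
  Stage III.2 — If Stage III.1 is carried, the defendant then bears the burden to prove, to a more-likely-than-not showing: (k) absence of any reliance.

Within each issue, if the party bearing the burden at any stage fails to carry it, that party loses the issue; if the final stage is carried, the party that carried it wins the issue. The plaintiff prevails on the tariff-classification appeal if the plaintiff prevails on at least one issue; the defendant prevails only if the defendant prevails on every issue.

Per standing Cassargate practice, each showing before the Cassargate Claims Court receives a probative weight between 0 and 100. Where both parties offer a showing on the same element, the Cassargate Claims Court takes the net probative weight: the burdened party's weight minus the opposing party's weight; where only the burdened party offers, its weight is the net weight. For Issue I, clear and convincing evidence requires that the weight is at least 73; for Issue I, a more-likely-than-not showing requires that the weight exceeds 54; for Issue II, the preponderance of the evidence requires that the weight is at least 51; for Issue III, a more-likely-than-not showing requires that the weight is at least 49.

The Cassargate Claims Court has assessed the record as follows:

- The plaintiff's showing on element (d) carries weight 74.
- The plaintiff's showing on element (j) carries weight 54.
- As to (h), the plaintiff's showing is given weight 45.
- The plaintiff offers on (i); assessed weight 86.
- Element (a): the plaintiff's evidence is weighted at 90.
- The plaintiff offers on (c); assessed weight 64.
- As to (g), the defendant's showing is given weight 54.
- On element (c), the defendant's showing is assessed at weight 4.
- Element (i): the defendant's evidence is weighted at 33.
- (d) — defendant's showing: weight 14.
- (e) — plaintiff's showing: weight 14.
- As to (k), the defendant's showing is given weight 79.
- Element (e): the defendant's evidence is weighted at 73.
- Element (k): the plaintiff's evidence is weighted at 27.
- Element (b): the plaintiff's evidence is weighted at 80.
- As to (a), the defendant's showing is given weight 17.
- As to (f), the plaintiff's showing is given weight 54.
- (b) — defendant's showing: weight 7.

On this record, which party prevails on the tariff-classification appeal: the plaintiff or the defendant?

defendant

— Issue I —
Stage I.1 (plaintiff, clear and convincing evidence, weight is at least 73): (a) net 90−17=73 ≥ 73 — meets; (b) net 80−7=73 ≥ 73 — meets.
  Stage I.1 carried; the burden remains with the plaintiff.
Stage I.2 (plaintiff, a more-likely-than-not showing, weight exceeds 54): (c) net 64−4=60 > 54 — meets; (d) net 74−14=60 > 54 — meets.
  The plaintiff carries Stage I.2; the defendant now bears the burden.
Stage I.3 (defendant, a more-likely-than-not showing, weight exceeds 54): (e) net 73−14=59 > 54 — meets.
  All elements met at the final stage.
With every stage satisfied, the defendant prevails on this issue.
— Issue II —
Stage II.1 — burden on plaintiff; standard: the preponderance of the evidence (weight is at least 51).
    (f): 54 ≥ 51 [met]
  Stage II.1 is satisfied; the onus moves to the defendant.
Stage II.2 — burden on defendant; standard: the preponderance of the evidence (weight is at least 51).
    (g): 54 ≥ 51 [met]
  Stage II.2 is satisfied; the onus moves to the plaintiff.
Stage II.3 — burden on plaintiff; standard: the preponderance of the evidence (weight is at least 51).
    (h): 45 < 51 [not met]
  The plaintiff does not carry Stage II.3.
The analysis ends at Stage II.3; the defendant prevails on this issue.
— Issue III —
At Stage III.1 the plaintiff must meet a more-likely-than-not showing (weight is at least 49): on (i) the weight is 86 less the opposing 33 gives net 53, ≥ 49, so (i) meets the standard; on (j) the weight is 54, which does reach 49, so (j) meets the standard.
  Stage III.1 is satisfied; the onus moves to the defendant.
At Stage III.2 the defendant must meet a more-likely-than-not showing (weight is at least 49): on (k) the weight is 79 less the opposing 27 gives net 52, which does reach 49, so (k) meets the standard.
  The defendant carries the last stage.
All stages carried — the defendant prevails on this issue.
Per-issue: Issue I → defendant; Issue II → defendant; Issue III → defendant. The plaintiff must prevail on at least one issue; overall, the defendant prevails.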